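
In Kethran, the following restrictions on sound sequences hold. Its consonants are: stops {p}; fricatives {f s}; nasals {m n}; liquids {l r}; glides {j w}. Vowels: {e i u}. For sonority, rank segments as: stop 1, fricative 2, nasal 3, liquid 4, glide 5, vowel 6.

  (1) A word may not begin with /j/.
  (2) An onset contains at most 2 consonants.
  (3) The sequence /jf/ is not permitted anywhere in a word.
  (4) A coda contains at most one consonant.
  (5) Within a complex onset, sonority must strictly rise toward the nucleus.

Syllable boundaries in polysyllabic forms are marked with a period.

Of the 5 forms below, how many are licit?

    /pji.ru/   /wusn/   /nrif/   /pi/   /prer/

4

/pji.ru/ — σ1 onset /pj/ (1→5 rises), coda /∅/ ok; σ2 onset /r/, coda /∅/ ok → licit
/wusn/ — violates constraint 4: syllable 1 coda /sn/ has 2 consonants (> 1) → illicit
/nrif/ — σ1 onset /nr/ (3→4 rises), coda /f/ ok → licit
/pi/ — σ1 onset /p/, coda /∅/ ok → licit
/prer/ — σ1 onset /pr/ (1→4 rises), coda /r/ ok → licit
Licit: /pji.ru/, /nrif/, /pi/, /prer/ → 4.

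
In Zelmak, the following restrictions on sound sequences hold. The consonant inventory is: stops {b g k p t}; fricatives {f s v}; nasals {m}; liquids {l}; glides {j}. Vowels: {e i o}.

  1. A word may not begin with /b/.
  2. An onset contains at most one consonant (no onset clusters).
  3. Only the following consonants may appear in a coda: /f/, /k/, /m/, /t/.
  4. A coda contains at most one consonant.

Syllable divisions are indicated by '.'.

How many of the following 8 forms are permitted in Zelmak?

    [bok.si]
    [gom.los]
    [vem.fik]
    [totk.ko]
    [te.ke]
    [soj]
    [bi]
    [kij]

2

[bok.si] — violates constraint 1: word begins with /b/ → not permitted
[gom.los] — violates constraint 3: syllable 2 coda contains /s/, which is not a licensed coda consonant → not permitted
[vem.fik] — σ1 onset /v/, coda /m/ ok; σ2 onset /f/, coda /k/ ok → permitted
[totk.ko] — violates constraint 4: syllable 1 coda /tk/ has 2 consonants (> 1) → not permitted
[te.ke] — σ1 onset /t/, coda /∅/ ok; σ2 onset /k/, coda /∅/ ok → permitted
[soj] — violates constraint 3: syllable 1 coda contains /j/, which is not a licensed coda consonant → not permitted
[bi] — violates constraint 1: word begins with /b/ → not permitted
[kij] — violates constraint 3: syllable 1 coda contains /j/, which is not a licensed coda consonant → not permitted
Permitted: [vem.fik], [te.ke] → 2.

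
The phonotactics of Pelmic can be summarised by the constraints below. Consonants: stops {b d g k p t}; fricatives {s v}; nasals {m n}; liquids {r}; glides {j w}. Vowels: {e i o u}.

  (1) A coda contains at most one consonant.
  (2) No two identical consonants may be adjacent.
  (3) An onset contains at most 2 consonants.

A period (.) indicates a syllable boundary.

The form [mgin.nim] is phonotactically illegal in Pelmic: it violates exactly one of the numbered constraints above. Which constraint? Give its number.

[mgin.nim]: adjacent identical consonants /nn/.
This is a violation of constraint 2: "No two identical consonants may be adjacent."
The remaining constraints (1, 3) are satisfied.

2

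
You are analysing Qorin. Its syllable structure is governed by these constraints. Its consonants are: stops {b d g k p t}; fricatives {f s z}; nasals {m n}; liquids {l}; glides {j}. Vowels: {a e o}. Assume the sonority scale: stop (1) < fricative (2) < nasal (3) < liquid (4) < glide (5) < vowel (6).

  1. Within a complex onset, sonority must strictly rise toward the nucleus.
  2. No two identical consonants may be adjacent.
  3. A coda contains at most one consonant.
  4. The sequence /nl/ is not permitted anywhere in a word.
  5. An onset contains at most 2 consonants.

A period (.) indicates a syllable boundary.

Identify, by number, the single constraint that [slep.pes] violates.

2

[slep.pes]: adjacent identical consonants /pp/.
This is a violation of constraint 2: "No two identical consonants may be adjacent."
The remaining constraints (1, 3, 4, 5) are satisfied.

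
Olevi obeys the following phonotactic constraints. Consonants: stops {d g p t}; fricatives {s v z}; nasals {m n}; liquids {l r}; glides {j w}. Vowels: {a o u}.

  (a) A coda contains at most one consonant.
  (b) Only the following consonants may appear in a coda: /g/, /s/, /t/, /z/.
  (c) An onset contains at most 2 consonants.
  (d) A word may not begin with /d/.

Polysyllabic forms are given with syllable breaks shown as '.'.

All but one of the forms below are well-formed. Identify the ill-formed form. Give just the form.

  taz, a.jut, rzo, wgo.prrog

wgo.prrog

taz — σ1 onset /t/, coda /z/ ok → well-formed
a.jut — σ1 onset /∅/, coda /∅/ ok; σ2 onset /j/, coda /t/ ok → well-formed
rzo — σ1 onset /rz/ (2C), coda /∅/ ok → well-formed
wgo.prrog — violates constraint (c): syllable 2 onset /prr/ has 3 consonants (> 2) → ill-formed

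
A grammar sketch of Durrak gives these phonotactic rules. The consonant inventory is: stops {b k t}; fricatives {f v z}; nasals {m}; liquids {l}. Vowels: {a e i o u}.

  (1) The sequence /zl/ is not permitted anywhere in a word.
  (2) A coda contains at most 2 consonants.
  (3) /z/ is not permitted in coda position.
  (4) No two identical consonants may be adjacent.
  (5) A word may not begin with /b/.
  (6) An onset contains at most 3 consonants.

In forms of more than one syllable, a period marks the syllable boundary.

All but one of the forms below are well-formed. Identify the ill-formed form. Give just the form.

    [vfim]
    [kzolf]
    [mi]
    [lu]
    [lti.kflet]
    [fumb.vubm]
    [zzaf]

[vfim] — σ1 onset /vf/ (2C), coda /m/ ok → well-formed
[kzolf] — σ1 onset /kz/ (2C), coda /lf/ (2C) ok → well-formed
[mi] — σ1 onset /m/, coda /∅/ ok → well-formed
[lu] — σ1 onset /l/, coda /∅/ ok → well-formed
[lti.kflet] — σ1 onset /lt/ (2C), coda /∅/ ok; σ2 onset /kfl/ (3C), coda /t/ ok → well-formed
[fumb.vubm] — σ1 onset /f/, coda /mb/ (2C) ok; σ2 onset /v/, coda /bm/ (2C) ok → well-formed
[zzaf] — violates constraint 4: adjacent identical consonants /zz/ → ill-formed

[zzaf]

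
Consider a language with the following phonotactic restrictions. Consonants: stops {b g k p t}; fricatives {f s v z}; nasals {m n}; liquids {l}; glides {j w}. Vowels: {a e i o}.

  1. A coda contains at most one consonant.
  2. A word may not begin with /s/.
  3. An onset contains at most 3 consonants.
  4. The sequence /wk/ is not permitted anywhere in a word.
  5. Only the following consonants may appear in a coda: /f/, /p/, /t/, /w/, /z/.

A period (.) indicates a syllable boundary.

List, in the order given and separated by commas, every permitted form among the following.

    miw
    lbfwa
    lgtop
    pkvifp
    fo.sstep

miw, lgtop, fo.sstep

miw — σ1 onset /m/, coda /w/ ok → permitted
lbfwa — violates constraint 3: syllable 1 onset /lbfw/ has 4 consonants (> 3) → not permitted
lgtop — σ1 onset /lgt/ (3C), coda /p/ ok → permitted
pkvifp — violates constraint 1: syllable 1 coda /fp/ has 2 consonants (> 1) → not permitted
fo.sstep — σ1 onset /f/, coda /∅/ ok; σ2 onset /sst/ (3C), coda /p/ ok → permitted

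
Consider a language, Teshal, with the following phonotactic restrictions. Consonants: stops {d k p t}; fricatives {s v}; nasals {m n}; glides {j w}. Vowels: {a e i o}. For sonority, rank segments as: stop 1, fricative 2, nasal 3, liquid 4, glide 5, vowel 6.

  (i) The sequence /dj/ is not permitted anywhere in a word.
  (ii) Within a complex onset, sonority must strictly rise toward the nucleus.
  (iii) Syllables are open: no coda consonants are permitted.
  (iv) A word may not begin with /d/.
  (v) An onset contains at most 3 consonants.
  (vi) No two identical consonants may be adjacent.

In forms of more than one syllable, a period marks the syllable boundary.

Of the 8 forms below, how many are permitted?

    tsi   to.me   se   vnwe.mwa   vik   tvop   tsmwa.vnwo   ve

5

tsi — σ1 onset /ts/ (1→2 rises), coda /∅/ ok → permitted
to.me — σ1 onset /t/, coda /∅/ ok; σ2 onset /m/, coda /∅/ ok → permitted
se — σ1 onset /s/, coda /∅/ ok → permitted
vnwe.mwa — σ1 onset /vnw/ (2→3→5 rises), coda /∅/ ok; σ2 onset /mw/ (3→5 rises), coda /∅/ ok → permitted
vik — violates constraint (iii): syllable 1 coda /k/ has 1 consonant (> 0) → not permitted
tvop — violates constraint (iii): syllable 1 coda /p/ has 1 consonant (> 0) → not permitted
tsmwa.vnwo — violates constraint (v): syllable 1 onset /tsmw/ has 4 consonants (> 3) → not permitted
ve — σ1 onset /v/, coda /∅/ ok → permitted
Permitted: tsi, to.me, se, vnwe.mwa, ve → 5.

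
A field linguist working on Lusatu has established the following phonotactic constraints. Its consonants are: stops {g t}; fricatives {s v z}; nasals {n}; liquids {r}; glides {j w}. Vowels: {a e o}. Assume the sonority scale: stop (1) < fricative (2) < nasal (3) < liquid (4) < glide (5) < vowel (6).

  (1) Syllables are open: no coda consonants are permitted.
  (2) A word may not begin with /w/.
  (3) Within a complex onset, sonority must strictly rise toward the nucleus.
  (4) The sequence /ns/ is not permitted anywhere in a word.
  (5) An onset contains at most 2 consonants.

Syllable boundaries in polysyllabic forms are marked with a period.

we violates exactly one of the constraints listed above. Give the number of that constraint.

2

we: word begins with /w/.
This is a violation of constraint 2: "A word may not begin with /w/."
The remaining constraints (1, 3, 4, 5) are satisfied.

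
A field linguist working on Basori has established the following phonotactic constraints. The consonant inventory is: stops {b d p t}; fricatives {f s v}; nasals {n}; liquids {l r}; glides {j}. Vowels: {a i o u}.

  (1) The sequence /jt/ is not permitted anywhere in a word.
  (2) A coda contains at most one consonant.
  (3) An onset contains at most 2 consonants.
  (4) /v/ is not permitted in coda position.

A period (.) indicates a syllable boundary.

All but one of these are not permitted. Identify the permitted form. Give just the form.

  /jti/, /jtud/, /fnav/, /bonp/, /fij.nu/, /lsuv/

/fij.nu/

/jti/ — violates constraint 1: contains banned sequence /jt/ → not permitted
/jtud/ — violates constraint 1: contains banned sequence /jt/ → not permitted
/fnav/ — violates constraint 4: syllable 1 coda contains /v/ → not permitted
/bonp/ — violates constraint 2: syllable 1 coda /np/ has 2 consonants (> 1) → not permitted
/fij.nu/ — σ1 onset /f/, coda /j/ ok; σ2 onset /n/, coda /∅/ ok → permitted
/lsuv/ — violates constraint 4: syllable 1 coda contains /v/ → not permitted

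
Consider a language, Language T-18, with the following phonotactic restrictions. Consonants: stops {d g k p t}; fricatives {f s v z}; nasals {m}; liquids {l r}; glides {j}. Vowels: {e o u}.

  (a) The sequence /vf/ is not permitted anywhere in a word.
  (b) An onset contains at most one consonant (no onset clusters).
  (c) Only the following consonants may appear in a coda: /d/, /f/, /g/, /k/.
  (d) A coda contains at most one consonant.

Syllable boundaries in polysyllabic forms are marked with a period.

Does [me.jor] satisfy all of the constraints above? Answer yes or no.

no

[me.jor] — violates constraint (c): syllable 2 coda contains /r/, which is not a licensed coda consonant → phonotactically illegal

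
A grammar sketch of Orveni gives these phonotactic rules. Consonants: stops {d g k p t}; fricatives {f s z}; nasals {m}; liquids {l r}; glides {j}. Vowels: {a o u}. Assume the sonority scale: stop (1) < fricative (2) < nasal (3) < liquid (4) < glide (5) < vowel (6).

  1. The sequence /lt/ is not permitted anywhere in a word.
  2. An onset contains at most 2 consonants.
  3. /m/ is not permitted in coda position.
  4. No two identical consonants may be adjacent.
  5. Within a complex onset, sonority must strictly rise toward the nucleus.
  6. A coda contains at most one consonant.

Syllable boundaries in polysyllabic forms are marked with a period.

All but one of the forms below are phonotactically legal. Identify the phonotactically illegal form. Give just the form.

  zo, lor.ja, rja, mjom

zo — σ1 onset /z/, coda /∅/ ok → phonotactically legal
lor.ja — σ1 onset /l/, coda /r/ ok; σ2 onset /j/, coda /∅/ ok → phonotactically legal
rja — σ1 onset /rj/ (4→5 rises), coda /∅/ ok → phonotactically legal
mjom — violates constraint 3: syllable 1 coda contains /m/ → phonotactically illegal

mjom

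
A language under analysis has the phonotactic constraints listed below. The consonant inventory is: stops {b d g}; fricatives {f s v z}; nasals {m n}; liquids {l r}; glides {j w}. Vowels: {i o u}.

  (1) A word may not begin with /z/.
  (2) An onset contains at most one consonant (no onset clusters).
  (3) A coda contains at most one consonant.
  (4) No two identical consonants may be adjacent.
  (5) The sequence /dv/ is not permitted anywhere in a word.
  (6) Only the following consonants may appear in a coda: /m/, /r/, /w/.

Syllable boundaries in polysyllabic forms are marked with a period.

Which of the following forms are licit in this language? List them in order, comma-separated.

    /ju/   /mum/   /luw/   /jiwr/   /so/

/ju/ — σ1 onset /j/, coda /∅/ ok → licit
/mum/ — σ1 onset /m/, coda /m/ ok → licit
/luw/ — σ1 onset /l/, coda /w/ ok → licit
/jiwr/ — violates constraint 3: syllable 1 coda /wr/ has 2 consonants (> 1) → illicit
/so/ — σ1 onset /s/, coda /∅/ ok → licit

/ju/, /mum/, /luw/, /so/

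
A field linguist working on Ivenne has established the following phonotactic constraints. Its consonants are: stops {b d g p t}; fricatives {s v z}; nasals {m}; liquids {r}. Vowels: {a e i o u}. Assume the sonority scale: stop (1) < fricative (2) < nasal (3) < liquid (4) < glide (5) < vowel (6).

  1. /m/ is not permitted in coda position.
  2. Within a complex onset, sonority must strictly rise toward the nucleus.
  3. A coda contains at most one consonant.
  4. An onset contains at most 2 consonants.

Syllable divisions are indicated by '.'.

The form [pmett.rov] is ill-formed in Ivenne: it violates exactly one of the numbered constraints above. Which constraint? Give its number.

[pmett.rov]: syllable 1 coda /tt/ has 2 consonants (> 1).
This is a violation of constraint 3: "A coda contains at most one consonant."
The remaining constraints (1, 2, 4) are satisfied.

3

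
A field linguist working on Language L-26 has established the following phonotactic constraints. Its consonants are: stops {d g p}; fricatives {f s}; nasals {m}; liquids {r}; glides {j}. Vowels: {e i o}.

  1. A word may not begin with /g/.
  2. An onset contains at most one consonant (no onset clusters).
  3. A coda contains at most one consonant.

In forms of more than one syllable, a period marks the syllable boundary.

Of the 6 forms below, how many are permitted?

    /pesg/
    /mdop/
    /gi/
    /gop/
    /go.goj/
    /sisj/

0

/pesg/ — violates constraint 3: syllable 1 coda /sg/ has 2 consonants (> 1) → not permitted
/mdop/ — violates constraint 2: syllable 1 onset /md/ has 2 consonants (> 1) → not permitted
/gi/ — violates constraint 1: word begins with /g/ → not permitted
/gop/ — violates constraint 1: word begins with /g/ → not permitted
/go.goj/ — violates constraint 1: word begins with /g/ → not permitted
/sisj/ — violates constraint 3: syllable 1 coda /sj/ has 2 consonants (> 1) → not permitted
No form is permitted → 0.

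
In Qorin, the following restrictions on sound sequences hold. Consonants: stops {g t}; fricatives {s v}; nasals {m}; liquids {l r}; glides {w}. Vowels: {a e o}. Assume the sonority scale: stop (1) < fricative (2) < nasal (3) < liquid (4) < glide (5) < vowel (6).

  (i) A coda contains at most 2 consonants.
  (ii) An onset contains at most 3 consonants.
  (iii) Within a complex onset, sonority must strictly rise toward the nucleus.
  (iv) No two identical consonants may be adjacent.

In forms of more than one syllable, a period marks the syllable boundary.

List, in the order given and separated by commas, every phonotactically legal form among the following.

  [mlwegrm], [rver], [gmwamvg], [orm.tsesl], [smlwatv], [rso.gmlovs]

[mlwegrm] — violates constraint (i): syllable 1 coda /grm/ has 3 consonants (> 2) → phonotactically illegal
[rver] — violates constraint (iii): syllable 1 onset /rv/: /r/ (liquid, 4) → /v/ (fricative, 2) does not rise → phonotactically illegal
[gmwamvg] — violates constraint (i): syllable 1 coda /mvg/ has 3 consonants (> 2) → phonotactically illegal
[orm.tsesl] — σ1 onset /∅/, coda /rm/ (2C) ok; σ2 onset /ts/ (1→2 rises), coda /sl/ (2C) ok → phonotactically legal
[smlwatv] — violates constraint (ii): syllable 1 onset /smlw/ has 4 consonants (> 3) → phonotactically illegal
[rso.gmlovs] — violates constraint (iii): syllable 1 onset /rs/: /r/ (liquid, 4) → /s/ (fricative, 2) does not rise → phonotactically illegal

[orm.tsesl]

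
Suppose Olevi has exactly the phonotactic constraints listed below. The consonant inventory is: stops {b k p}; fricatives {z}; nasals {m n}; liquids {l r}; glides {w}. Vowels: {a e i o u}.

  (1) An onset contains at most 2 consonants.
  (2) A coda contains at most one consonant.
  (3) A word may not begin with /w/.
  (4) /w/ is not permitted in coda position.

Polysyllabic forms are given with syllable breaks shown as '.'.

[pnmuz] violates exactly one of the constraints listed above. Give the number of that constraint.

1

[pnmuz]: syllable 1 onset /pnm/ has 3 consonants (> 2).
This is a violation of constraint 1: "An onset contains at most 2 consonants."
The remaining constraints (2, 3, 4) are satisfied.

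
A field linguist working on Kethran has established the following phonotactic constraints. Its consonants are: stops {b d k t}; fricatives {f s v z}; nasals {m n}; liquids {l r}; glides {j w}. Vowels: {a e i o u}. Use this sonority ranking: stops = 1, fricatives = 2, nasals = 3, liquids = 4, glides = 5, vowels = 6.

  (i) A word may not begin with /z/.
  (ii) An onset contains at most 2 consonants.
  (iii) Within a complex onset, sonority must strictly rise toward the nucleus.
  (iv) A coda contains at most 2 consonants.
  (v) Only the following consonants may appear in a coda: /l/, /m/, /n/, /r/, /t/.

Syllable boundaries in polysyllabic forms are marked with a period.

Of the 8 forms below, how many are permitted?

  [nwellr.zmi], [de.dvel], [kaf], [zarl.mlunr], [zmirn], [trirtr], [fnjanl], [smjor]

1

[nwellr.zmi] — violates constraint (iv): syllable 1 coda /llr/ has 3 consonants (> 2) → not permitted
[de.dvel] — σ1 onset /d/, coda /∅/ ok; σ2 onset /dv/ (1→2 rises), coda /l/ ok → permitted
[kaf] — violates constraint (v): syllable 1 coda contains /f/, which is not a licensed coda consonant → not permitted
[zarl.mlunr] — violates constraint (i): word begins with /z/ → not permitted
[zmirn] — violates constraint (i): word begins with /z/ → not permitted
[trirtr] — violates constraint (iv): syllable 1 coda /rtr/ has 3 consonants (> 2) → not permitted
[fnjanl] — violates constraint (ii): syllable 1 onset /fnj/ has 3 consonants (> 2) → not permitted
[smjor] — violates constraint (ii): syllable 1 onset /smj/ has 3 consonants (> 2) → not permitted
Permitted: [de.dvel] → 1.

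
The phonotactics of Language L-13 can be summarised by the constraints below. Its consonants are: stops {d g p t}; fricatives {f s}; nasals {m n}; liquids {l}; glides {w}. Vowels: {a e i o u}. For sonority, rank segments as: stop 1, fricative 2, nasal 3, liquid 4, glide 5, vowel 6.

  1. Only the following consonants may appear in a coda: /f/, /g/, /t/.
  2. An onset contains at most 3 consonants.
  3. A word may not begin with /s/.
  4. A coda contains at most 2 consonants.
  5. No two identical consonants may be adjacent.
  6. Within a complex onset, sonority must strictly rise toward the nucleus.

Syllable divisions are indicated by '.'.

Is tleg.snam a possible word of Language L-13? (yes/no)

tleg.snam — violates constraint 1: syllable 2 coda contains /m/, which is not a licensed coda consonant → ill-formed

no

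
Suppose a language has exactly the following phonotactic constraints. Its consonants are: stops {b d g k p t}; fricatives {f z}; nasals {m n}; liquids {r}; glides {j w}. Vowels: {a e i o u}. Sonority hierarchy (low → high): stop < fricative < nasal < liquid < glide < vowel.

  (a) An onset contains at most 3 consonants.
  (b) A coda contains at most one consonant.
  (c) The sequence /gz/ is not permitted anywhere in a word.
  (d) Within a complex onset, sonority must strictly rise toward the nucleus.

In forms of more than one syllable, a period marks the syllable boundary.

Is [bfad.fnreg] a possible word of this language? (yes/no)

yes

[bfad.fnreg] — σ1 onset /bf/ (1→2 rises), coda /d/ ok; σ2 onset /fnr/ (2→3→4 rises), coda /g/ ok → permitted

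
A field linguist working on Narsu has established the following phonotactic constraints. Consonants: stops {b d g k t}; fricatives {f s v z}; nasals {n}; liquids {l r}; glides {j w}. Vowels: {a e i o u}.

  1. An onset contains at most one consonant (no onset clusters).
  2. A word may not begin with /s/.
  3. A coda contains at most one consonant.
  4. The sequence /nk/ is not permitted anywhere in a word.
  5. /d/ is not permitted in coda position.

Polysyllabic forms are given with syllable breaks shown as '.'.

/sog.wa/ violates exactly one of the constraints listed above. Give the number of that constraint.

/sog.wa/: word begins with /s/.
This is a violation of constraint 2: "A word may not begin with /s/."
The remaining constraints (1, 3, 4, 5) are satisfied.

2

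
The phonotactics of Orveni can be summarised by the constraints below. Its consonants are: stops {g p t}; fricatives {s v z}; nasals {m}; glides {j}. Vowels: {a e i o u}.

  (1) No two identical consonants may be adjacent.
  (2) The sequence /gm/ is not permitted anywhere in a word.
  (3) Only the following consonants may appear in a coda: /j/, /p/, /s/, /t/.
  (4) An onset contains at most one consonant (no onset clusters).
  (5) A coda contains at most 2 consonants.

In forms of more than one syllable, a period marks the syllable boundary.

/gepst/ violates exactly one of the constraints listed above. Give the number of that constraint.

/gepst/: syllable 1 coda /pst/ has 3 consonants (> 2).
This is a violation of constraint 5: "A coda contains at most 2 consonants."
The remaining constraints (1, 2, 3, 4) are satisfied.

5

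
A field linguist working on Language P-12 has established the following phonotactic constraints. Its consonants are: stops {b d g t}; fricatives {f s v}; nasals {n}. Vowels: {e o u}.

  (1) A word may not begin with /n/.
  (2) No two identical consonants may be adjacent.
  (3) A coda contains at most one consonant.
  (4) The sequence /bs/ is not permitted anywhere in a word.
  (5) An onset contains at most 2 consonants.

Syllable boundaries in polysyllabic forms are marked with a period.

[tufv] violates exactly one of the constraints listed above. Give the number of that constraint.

3

[tufv]: syllable 1 coda /fv/ has 2 consonants (> 1).
This is a violation of constraint 3: "A coda contains at most one consonant."
The remaining constraints (1, 2, 4, 5) are satisfied.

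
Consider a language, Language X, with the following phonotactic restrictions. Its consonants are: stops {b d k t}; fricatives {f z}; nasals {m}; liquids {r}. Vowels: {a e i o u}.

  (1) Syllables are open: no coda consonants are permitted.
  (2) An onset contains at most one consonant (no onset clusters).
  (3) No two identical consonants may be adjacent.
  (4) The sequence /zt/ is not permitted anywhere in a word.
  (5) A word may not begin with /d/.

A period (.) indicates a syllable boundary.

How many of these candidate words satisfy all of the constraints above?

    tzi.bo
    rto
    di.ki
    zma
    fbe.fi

tzi.bo — violates constraint 2: syllable 1 onset /tz/ has 2 consonants (> 1) → not permitted
rto — violates constraint 2: syllable 1 onset /rt/ has 2 consonants (> 1) → not permitted
di.ki — violates constraint 5: word begins with /d/ → not permitted
zma — violates constraint 2: syllable 1 onset /zm/ has 2 consonants (> 1) → not permitted
fbe.fi — violates constraint 2: syllable 1 onset /fb/ has 2 consonants (> 1) → not permitted
No form is permitted → 0.

0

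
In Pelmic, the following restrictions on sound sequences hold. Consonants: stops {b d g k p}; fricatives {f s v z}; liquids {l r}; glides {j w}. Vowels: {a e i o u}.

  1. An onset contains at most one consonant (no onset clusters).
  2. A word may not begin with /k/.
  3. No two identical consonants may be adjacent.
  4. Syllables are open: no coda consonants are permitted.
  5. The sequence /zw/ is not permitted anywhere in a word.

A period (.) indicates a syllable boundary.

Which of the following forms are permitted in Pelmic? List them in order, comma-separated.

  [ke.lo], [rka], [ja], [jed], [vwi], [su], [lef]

[ke.lo] — violates constraint 2: word begins with /k/ → not permitted
[rka] — violates constraint 1: syllable 1 onset /rk/ has 2 consonants (> 1) → not permitted
[ja] — σ1 onset /j/, coda /∅/ ok → permitted
[jed] — violates constraint 4: syllable 1 coda /d/ has 1 consonant (> 0) → not permitted
[vwi] — violates constraint 1: syllable 1 onset /vw/ has 2 consonants (> 1) → not permitted
[su] — σ1 onset /s/, coda /∅/ ok → permitted
[lef] — violates constraint 4: syllable 1 coda /f/ has 1 consonant (> 0) → not permitted

[ja], [su]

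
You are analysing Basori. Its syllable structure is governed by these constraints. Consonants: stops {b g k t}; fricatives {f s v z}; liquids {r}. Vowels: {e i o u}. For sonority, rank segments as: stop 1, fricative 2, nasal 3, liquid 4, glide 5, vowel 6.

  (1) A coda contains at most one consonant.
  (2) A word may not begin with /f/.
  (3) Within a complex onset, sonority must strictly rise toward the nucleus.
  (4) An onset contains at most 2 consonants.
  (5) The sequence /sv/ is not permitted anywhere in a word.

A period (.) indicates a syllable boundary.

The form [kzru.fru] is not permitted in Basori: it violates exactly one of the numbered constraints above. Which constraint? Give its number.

[kzru.fru]: syllable 1 onset /kzr/ has 3 consonants (> 2).
This is a violation of constraint 4: "An onset contains at most 2 consonants."
The remaining constraints (1, 2, 3, 5) are satisfied.

4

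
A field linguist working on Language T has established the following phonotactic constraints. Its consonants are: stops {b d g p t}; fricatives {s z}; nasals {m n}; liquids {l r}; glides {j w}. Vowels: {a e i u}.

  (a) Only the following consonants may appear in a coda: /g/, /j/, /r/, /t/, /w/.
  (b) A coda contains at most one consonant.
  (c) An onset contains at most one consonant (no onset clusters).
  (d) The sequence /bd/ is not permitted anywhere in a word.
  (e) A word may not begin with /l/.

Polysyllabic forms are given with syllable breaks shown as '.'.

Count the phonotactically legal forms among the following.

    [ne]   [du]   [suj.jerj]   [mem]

2

[ne] — σ1 onset /n/, coda /∅/ ok → phonotactically legal
[du] — σ1 onset /d/, coda /∅/ ok → phonotactically legal
[suj.jerj] — violates constraint (b): syllable 2 coda /rj/ has 2 consonants (> 1) → phonotactically illegal
[mem] — violates constraint (a): syllable 1 coda contains /m/, which is not a licensed coda consonant → phonotactically illegal
Phonotactically legal: [ne], [du] → 2.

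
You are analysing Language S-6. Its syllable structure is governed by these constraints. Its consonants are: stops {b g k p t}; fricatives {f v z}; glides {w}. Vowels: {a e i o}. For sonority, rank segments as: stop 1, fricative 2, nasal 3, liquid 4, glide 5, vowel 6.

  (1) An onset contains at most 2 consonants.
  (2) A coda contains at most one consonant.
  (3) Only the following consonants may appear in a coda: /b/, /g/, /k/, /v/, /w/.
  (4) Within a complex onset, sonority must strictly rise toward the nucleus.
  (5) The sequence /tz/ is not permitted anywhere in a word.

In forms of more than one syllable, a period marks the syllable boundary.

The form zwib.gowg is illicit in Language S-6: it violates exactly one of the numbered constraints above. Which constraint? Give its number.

2

zwib.gowg: syllable 2 coda /wg/ has 2 consonants (> 1).
This is a violation of constraint 2: "A coda contains at most one consonant."
The remaining constraints (1, 3, 4, 5) are satisfied.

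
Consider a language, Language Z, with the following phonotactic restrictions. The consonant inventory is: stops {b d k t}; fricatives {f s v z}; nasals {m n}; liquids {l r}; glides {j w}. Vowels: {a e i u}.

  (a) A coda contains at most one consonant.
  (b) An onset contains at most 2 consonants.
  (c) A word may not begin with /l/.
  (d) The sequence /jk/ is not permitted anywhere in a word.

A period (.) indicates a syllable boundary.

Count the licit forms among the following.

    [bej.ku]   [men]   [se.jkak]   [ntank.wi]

[bej.ku] — violates constraint (d): contains banned sequence /jk/ → illicit
[men] — σ1 onset /m/, coda /n/ ok → licit
[se.jkak] — violates constraint (d): contains banned sequence /jk/ → illicit
[ntank.wi] — violates constraint (a): syllable 1 coda /nk/ has 2 consonants (> 1) → illicit
Licit: [men] → 1.

1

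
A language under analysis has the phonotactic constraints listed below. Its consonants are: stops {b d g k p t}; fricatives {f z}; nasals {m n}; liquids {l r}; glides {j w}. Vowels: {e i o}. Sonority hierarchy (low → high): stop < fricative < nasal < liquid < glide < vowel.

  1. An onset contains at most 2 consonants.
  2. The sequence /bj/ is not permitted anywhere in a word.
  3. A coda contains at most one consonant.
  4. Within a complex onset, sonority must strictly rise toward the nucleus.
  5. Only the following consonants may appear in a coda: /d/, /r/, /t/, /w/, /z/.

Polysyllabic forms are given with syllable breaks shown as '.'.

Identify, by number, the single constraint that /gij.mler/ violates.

/gij.mler/: syllable 1 coda contains /j/, which is not a licensed coda consonant.
This is a violation of constraint 5: "Only the following consonants may appear in a coda: /d/, /r/, /t/, /w/, /z/."
The remaining constraints (1, 2, 3, 4) are satisfied.

5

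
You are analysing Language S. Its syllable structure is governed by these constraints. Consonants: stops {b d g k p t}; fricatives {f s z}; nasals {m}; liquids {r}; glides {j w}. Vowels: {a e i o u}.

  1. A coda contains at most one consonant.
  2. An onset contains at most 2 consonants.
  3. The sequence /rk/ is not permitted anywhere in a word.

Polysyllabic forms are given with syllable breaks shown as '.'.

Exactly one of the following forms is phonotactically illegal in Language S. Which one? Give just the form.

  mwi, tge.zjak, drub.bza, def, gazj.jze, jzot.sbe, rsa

mwi — σ1 onset /mw/ (2C), coda /∅/ ok → phonotactically legal
tge.zjak — σ1 onset /tg/ (2C), coda /∅/ ok; σ2 onset /zj/ (2C), coda /k/ ok → phonotactically legal
drub.bza — σ1 onset /dr/ (2C), coda /b/ ok; σ2 onset /bz/ (2C), coda /∅/ ok → phonotactically legal
def — σ1 onset /d/, coda /f/ ok → phonotactically legal
gazj.jze — violates constraint 1: syllable 1 coda /zj/ has 2 consonants (> 1) → phonotactically illegal
jzot.sbe — σ1 onset /jz/ (2C), coda /t/ ok; σ2 onset /sb/ (2C), coda /∅/ ok → phonotactically legal
rsa — σ1 onset /rs/ (2C), coda /∅/ ok → phonotactically legal

gazj.jze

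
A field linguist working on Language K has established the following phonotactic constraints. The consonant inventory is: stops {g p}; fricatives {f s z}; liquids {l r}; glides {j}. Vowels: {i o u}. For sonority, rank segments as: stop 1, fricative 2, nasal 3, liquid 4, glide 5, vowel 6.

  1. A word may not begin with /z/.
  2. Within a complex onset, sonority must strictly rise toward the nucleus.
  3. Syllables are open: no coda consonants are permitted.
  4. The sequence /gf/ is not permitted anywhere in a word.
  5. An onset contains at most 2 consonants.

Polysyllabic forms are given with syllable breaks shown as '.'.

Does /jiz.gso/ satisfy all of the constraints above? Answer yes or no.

/jiz.gso/ — violates constraint 3: syllable 1 coda /z/ has 1 consonant (> 0) → not permitted

no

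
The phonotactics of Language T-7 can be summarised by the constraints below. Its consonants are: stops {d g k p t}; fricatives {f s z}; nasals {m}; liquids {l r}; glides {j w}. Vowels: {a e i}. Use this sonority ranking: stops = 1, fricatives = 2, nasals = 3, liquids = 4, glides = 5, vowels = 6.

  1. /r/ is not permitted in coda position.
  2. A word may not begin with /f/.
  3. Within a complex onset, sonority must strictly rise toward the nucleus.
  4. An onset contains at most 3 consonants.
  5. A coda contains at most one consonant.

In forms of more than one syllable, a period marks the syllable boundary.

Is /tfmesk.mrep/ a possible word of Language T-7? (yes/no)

no

/tfmesk.mrep/ — violates constraint 5: syllable 1 coda /sk/ has 2 consonants (> 1) → ill-formed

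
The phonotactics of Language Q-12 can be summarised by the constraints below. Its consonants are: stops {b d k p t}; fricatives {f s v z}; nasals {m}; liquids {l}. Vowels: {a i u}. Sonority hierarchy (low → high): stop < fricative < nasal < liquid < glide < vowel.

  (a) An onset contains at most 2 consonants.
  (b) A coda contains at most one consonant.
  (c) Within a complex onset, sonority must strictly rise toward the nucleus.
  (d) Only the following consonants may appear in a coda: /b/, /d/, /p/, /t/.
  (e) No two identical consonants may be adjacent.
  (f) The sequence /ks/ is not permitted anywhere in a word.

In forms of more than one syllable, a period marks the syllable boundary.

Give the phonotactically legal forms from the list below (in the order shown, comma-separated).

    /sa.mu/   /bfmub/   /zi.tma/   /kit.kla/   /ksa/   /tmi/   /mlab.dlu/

/sa.mu/, /zi.tma/, /kit.kla/, /tmi/, /mlab.dlu/

/sa.mu/ — σ1 onset /s/, coda /∅/ ok; σ2 onset /m/, coda /∅/ ok → phonotactically legal
/bfmub/ — violates constraint (a): syllable 1 onset /bfm/ has 3 consonants (> 2) → phonotactically illegal
/zi.tma/ — σ1 onset /z/, coda /∅/ ok; σ2 onset /tm/ (1→3 rises), coda /∅/ ok → phonotactically legal
/kit.kla/ — σ1 onset /k/, coda /t/ ok; σ2 onset /kl/ (1→4 rises), coda /∅/ ok → phonotactically legal
/ksa/ — violates constraint (f): contains banned sequence /ks/ → phonotactically illegal
/tmi/ — σ1 onset /tm/ (1→3 rises), coda /∅/ ok → phonotactically legal
/mlab.dlu/ — σ1 onset /ml/ (3→4 rises), coda /b/ ok; σ2 onset /dl/ (1→4 rises), coda /∅/ ok → phonotactically legal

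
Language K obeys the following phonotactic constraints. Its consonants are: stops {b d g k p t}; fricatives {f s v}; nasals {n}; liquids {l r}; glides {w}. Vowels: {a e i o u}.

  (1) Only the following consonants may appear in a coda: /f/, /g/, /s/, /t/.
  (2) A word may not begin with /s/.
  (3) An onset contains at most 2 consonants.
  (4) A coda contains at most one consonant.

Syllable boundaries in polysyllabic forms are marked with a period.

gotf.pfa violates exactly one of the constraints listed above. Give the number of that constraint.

4

gotf.pfa: syllable 1 coda /tf/ has 2 consonants (> 1).
This is a violation of constraint 4: "A coda contains at most one consonant."
The remaining constraints (1, 2, 3) are satisfied.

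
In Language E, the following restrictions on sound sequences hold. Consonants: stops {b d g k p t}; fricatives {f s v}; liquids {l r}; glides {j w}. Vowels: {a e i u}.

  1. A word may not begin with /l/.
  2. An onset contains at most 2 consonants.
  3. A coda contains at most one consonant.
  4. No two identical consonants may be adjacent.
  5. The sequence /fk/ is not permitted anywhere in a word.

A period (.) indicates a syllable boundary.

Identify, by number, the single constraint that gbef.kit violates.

gbef.kit: contains banned sequence /fk/.
This is a violation of constraint 5: "The sequence /fk/ is not permitted anywhere in a word."
The remaining constraints (1, 2, 3, 4) are satisfied.

5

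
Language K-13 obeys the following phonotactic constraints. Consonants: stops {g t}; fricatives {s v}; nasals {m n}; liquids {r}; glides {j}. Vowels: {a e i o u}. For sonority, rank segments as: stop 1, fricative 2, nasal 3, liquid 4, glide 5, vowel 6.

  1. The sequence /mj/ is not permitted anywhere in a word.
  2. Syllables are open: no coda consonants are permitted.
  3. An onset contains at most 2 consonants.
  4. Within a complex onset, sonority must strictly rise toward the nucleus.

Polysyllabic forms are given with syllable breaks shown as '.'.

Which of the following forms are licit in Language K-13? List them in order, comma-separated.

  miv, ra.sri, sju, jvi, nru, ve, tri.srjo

miv — violates constraint 2: syllable 1 coda /v/ has 1 consonant (> 0) → illicit
ra.sri — σ1 onset /r/, coda /∅/ ok; σ2 onset /sr/ (2→4 rises), coda /∅/ ok → licit
sju — σ1 onset /sj/ (2→5 rises), coda /∅/ ok → licit
jvi — violates constraint 4: syllable 1 onset /jv/: /j/ (glide, 5) → /v/ (fricative, 2) does not rise → illicit
nru — σ1 onset /nr/ (3→4 rises), coda /∅/ ok → licit
ve — σ1 onset /v/, coda /∅/ ok → licit
tri.srjo — violates constraint 3: syllable 2 onset /srj/ has 3 consonants (> 2) → illicit

ra.sri, sju, nru, ve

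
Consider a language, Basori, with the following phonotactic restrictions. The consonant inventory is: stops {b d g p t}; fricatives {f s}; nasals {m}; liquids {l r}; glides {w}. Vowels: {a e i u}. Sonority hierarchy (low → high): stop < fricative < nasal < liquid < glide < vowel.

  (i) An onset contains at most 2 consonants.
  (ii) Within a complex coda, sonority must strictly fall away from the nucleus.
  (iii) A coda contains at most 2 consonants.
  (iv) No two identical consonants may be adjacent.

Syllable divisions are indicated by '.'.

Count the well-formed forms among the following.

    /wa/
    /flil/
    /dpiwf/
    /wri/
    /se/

5

/wa/ — σ1 onset /w/, coda /∅/ ok → well-formed
/flil/ — σ1 onset /fl/ (2C), coda /l/ ok → well-formed
/dpiwf/ — σ1 onset /dp/ (2C), coda /wf/ (5→2 falls) ok → well-formed
/wri/ — σ1 onset /wr/ (2C), coda /∅/ ok → well-formed
/se/ — σ1 onset /s/, coda /∅/ ok → well-formed
Well-formed: /wa/, /flil/, /dpiwf/, /wri/, /se/ → 5.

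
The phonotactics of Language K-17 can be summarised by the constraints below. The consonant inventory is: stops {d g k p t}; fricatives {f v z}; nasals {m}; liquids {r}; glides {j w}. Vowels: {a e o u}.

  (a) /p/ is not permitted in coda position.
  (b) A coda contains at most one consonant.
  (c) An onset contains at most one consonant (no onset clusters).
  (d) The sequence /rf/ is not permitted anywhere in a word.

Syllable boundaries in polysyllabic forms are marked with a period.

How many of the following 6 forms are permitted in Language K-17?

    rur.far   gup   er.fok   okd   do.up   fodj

rur.far — violates constraint (d): contains banned sequence /rf/ → not permitted
gup — violates constraint (a): syllable 1 coda contains /p/ → not permitted
er.fok — violates constraint (d): contains banned sequence /rf/ → not permitted
okd — violates constraint (b): syllable 1 coda /kd/ has 2 consonants (> 1) → not permitted
do.up — violates constraint (a): syllable 2 coda contains /p/ → not permitted
fodj — violates constraint (b): syllable 1 coda /dj/ has 2 consonants (> 1) → not permitted
No form is permitted → 0.

0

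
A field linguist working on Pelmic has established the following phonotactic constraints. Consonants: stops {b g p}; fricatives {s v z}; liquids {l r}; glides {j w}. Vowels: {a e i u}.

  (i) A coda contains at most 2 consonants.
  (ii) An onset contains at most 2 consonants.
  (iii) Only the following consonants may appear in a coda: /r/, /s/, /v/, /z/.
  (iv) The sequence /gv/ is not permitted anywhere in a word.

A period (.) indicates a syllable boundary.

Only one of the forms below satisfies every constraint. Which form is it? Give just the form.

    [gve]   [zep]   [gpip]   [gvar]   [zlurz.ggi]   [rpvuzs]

[gve] — violates constraint (iv): contains banned sequence /gv/ → ill-formed
[zep] — violates constraint (iii): syllable 1 coda contains /p/, which is not a licensed coda consonant → ill-formed
[gpip] — violates constraint (iii): syllable 1 coda contains /p/, which is not a licensed coda consonant → ill-formed
[gvar] — violates constraint (iv): contains banned sequence /gv/ → ill-formed
[zlurz.ggi] — σ1 onset /zl/ (2C), coda /rz/ (2C) ok; σ2 onset /gg/ (2C), coda /∅/ ok → well-formed
[rpvuzs] — violates constraint (ii): syllable 1 onset /rpv/ has 3 consonants (> 2) → ill-formed

[zlurz.ggi]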